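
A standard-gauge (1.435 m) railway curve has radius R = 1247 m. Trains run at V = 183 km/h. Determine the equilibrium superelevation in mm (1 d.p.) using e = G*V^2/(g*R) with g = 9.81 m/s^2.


Convert speed: V = 183 / 3.6 = 50.8333 m/s
Apply formula: e = 1.435 * 50.8333^2 / (9.81 * 1247)
e = 1.435 * 2584.0278 / 12233.07
e = 0.303119 m = 303.1 mm

303.1


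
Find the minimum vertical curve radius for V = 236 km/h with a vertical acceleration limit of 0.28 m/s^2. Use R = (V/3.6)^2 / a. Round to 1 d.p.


Convert speed: V = 236 / 3.6 = 65.5556 m/s
V^2 = 4297.5309 m^2/s^2
R_v = 4297.5309 / 0.28
R_v = 15348.3 m

15348.3


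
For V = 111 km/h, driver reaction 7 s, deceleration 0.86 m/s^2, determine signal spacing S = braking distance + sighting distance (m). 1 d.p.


V = 111 / 3.6 = 30.8333 m/s
Braking distance = 30.8333^2 / (2*0.86) = 552.7293 m
Sighting distance = 30.8333 * 7 = 215.8333 m
S = 552.7293 + 215.8333 = 768.6 m

768.6


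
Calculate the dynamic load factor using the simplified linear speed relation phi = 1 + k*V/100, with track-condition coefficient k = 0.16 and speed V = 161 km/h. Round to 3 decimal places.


phi = 1 + k * V / 100
phi = 1 + 0.16 * 161 / 100
phi = 1 + 0.2576
phi = 1.258

1.258


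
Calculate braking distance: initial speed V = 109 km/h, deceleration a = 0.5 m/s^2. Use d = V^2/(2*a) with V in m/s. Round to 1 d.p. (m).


Convert speed: V = 109 / 3.6 = 30.2778 m/s
V^2 = 916.7438
d = 916.7438 / (2 * 0.5)
d = 916.7438 / 1.0
d = 916.7 m

916.7


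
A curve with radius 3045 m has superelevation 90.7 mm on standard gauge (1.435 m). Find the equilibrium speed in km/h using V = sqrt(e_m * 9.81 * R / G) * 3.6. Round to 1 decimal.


Convert cant: e = 90.7 mm = 0.0907 m
V_ms = sqrt(0.0907 * 9.81 * 3045 / 1.435)
V_ms = sqrt(1888.042171) = 43.4516 m/s
V = 43.4516 * 3.6 = 156.4 km/h

156.4


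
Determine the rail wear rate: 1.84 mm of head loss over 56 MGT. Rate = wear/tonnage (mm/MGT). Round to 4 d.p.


Wear rate = total wear / cumulative tonnage
Rate = 1.84 / 56
Rate = 0.0329 mm/MGT

0.0329


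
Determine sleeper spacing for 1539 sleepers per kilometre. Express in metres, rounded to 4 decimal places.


Spacing = 1000 m / number of sleepers
Spacing = 1000 / 1539
Spacing = 0.6498 m

0.6498


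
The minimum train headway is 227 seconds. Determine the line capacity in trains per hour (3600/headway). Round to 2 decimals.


Capacity = 3600 / headway
Capacity = 3600 / 227
Capacity = 15.86 trains/hour

15.86


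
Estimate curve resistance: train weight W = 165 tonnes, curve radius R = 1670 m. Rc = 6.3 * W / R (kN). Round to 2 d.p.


Rc = 6.3 * W / R
Rc = 6.3 * 165 / 1670
Rc = 1039.5 / 1670
Rc = 0.62 kN

0.62


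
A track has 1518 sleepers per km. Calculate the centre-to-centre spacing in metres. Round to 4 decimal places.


Spacing = 1000 m / number of sleepers
Spacing = 1000 / 1518
Spacing = 0.6588 m

0.6588


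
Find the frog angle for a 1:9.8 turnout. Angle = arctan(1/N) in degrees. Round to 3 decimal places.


1/N = 1/9.8 = 0.102041
angle = arctan(0.102041) = 0.101689 rad
angle = 0.101689 * 180/pi = 5.826 degrees

5.826


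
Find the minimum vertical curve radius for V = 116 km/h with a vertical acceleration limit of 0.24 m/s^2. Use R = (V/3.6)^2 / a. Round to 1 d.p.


Convert speed: V = 116 / 3.6 = 32.2222 m/s
V^2 = 1038.2716 m^2/s^2
R_v = 1038.2716 / 0.24
R_v = 4326.1 m

4326.1


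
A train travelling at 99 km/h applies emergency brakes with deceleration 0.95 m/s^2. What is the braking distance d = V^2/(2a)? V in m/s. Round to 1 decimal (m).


Convert speed: V = 99 / 3.6 = 27.5 m/s
V^2 = 756.25
d = 756.25 / (2 * 0.95)
d = 756.25 / 1.9
d = 398.0 m

398.0


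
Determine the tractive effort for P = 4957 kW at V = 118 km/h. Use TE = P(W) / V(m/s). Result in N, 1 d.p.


Convert: P = 4957 kW = 4957000 W
V = 118 / 3.6 = 32.7778 m/s
TE = 4957000 / 32.7778
TE = 151230.5 N

151230.5


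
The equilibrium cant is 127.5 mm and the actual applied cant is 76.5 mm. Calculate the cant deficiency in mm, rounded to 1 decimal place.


Cant deficiency = equilibrium cant - actual cant
CD = 127.5 - 76.5
CD = 51.0 mm

51.0


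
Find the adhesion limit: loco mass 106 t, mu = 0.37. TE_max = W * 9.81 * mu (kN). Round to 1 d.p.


TE_max = W * g * mu
TE_max = 106 * 9.81 * 0.37
TE_max = 1039.86 * 0.37
TE_max = 384.7 kN

384.7


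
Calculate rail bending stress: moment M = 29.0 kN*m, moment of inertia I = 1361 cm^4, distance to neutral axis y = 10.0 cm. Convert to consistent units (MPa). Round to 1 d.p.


Convert units:
M = 29.0 kN*m = 29000000 N*mm
y = 10.0 cm = 100 mm
I = 1361 cm^4 = 13610000 mm^4
sigma = 29000000 * 100 / 13610000
sigma = 213.1 MPa

213.1


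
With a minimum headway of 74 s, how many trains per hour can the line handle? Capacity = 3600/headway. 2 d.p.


Capacity = 3600 / headway
Capacity = 3600 / 74
Capacity = 48.65 trains/hour

48.65


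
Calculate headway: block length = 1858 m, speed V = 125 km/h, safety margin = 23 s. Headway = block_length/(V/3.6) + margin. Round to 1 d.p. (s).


V = 125 / 3.6 = 34.7222 m/s
Block traversal time = 1858 / 34.7222 = 53.5104 s
Headway = 53.5104 + 23
Headway = 76.5 s

76.5


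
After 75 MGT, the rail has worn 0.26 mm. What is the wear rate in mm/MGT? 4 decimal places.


Wear rate = total wear / cumulative tonnage
Rate = 0.26 / 75
Rate = 0.0035 mm/MGT

0.0035


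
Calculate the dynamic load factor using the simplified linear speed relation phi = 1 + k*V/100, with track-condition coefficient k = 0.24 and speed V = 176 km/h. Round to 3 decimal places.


phi = 1 + k * V / 100
phi = 1 + 0.24 * 176 / 100
phi = 1 + 0.4224
phi = 1.422

1.422


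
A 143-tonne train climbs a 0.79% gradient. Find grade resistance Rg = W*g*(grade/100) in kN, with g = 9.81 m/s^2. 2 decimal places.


Rg = W * 9.81 * grade / 100
Rg = 143 * 9.81 * 0.79 / 100
Rg = 1402.83 * 0.0079
Rg = 11.08 kN

11.08


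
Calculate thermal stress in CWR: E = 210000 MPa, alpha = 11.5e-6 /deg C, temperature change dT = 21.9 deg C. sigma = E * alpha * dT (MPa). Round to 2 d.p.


sigma = E * alpha * dT
sigma = 210000 * 11.5e-6 * 21.9
sigma = 2.415 * 21.9
sigma = 52.89 MPa

52.89


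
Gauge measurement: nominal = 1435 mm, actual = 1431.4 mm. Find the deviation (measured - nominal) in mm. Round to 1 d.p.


Deviation = measured - nominal
Deviation = 1431.4 - 1435
Deviation = -3.6 mm

-3.6


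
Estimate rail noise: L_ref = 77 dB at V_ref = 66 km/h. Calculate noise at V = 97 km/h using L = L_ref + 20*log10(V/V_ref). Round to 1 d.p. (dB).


V/V_ref = 97 / 66 = 1.469697
log10(1.469697) = 0.167228
20 * 0.167228 = 3.3446
L = 77 + 3.3446 = 80.3 dB

80.3


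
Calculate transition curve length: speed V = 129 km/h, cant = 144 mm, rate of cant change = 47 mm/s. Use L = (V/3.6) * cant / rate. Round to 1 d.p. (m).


Convert speed: V = 129 / 3.6 = 35.8333 m/s
L = 35.8333 * 144 / 47
L = 5160.0 / 47
L = 109.8 m

109.8


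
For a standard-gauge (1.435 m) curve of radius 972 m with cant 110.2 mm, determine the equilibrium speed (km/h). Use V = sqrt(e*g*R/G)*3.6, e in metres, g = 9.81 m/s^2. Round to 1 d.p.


Convert cant: e = 110.2 mm = 0.1102 m
V_ms = sqrt(0.1102 * 9.81 * 972 / 1.435)
V_ms = sqrt(732.259417) = 27.0603 m/s
V = 27.0603 * 3.6 = 97.4 km/h

97.4


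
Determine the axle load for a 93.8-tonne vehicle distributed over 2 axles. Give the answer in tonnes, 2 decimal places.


Load per axle = total weight / number of axles
Load = 93.8 / 2
Load = 46.90 tonnes

46.90


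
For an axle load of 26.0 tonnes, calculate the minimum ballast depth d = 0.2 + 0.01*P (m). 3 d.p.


d = 0.2 + 0.01 * 26.0
d = 0.2 + 0.26
d = 0.460 m

0.460


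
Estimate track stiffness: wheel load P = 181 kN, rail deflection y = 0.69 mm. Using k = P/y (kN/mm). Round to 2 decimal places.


Track stiffness k = P / y
k = 181 / 0.69
k = 262.32 kN/mm

262.32


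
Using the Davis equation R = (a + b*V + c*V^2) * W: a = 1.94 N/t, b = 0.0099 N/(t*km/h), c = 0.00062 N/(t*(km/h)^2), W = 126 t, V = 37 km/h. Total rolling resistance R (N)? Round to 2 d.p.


b*V = 0.0099 * 37 = 0.3663
c*V^2 = 0.00062 * 1369 = 0.84878
R_per_t = 1.94 + 0.3663 + 0.84878 = 3.15508 N/t
R_total = 3.15508 * 126 = 397.54 N

397.54


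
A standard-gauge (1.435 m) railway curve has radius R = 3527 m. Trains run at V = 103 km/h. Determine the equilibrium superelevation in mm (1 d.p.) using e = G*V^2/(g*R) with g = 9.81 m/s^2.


Convert speed: V = 103 / 3.6 = 28.6111 m/s
Apply formula: e = 1.435 * 28.6111^2 / (9.81 * 3527)
e = 1.435 * 818.5957 / 34599.87
e = 0.033951 m = 34.0 mm

34.0


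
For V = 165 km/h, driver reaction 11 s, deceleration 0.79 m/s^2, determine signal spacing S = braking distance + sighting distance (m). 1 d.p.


V = 165 / 3.6 = 45.8333 m/s
Braking distance = 45.8333^2 / (2*0.79) = 1329.5534 m
Sighting distance = 45.8333 * 11 = 504.1667 m
S = 1329.5534 + 504.1667 = 1833.7 m

1833.7


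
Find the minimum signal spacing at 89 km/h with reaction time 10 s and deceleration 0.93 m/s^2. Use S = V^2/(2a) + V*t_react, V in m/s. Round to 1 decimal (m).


V = 89 / 3.6 = 24.7222 m/s
Braking distance = 24.7222^2 / (2*0.93) = 328.5958 m
Sighting distance = 24.7222 * 10 = 247.2222 m
S = 328.5958 + 247.2222 = 575.8 m

575.8


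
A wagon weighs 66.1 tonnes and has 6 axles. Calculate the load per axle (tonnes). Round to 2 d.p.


Load per axle = total weight / number of axles
Load = 66.1 / 6
Load = 11.02 tonnes

11.02


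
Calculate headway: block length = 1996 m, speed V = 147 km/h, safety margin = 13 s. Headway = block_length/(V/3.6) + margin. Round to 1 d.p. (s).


V = 147 / 3.6 = 40.8333 m/s
Block traversal time = 1996 / 40.8333 = 48.8816 s
Headway = 48.8816 + 13
Headway = 61.9 s

61.9


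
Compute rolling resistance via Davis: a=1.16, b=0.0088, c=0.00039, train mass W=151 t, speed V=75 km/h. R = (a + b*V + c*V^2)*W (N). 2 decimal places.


b*V = 0.0088 * 75 = 0.66
c*V^2 = 0.00039 * 5625 = 2.19375
R_per_t = 1.16 + 0.66 + 2.19375 = 4.01375 N/t
R_total = 4.01375 * 151 = 606.08 N

606.08


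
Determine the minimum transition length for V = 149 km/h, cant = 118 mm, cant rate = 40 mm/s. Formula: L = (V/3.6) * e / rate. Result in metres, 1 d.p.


Convert speed: V = 149 / 3.6 = 41.3889 m/s
L = 41.3889 * 118 / 40
L = 4883.8889 / 40
L = 122.1 m

122.1


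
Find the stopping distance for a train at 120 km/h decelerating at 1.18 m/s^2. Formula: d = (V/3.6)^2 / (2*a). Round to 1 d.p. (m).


Convert speed: V = 120 / 3.6 = 33.3333 m/s
V^2 = 1111.1111
d = 1111.1111 / (2 * 1.18)
d = 1111.1111 / 2.36
d = 470.8 m

470.8


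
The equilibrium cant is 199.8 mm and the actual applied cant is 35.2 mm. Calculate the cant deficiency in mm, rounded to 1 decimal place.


Cant deficiency = equilibrium cant - actual cant
CD = 199.8 - 35.2
CD = 164.6 mm

164.6


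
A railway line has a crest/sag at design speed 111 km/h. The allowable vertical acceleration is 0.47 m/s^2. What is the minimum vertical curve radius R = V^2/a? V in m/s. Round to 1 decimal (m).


Convert speed: V = 111 / 3.6 = 30.8333 m/s
V^2 = 950.6944 m^2/s^2
R_v = 950.6944 / 0.47
R_v = 2022.8 m

2022.8


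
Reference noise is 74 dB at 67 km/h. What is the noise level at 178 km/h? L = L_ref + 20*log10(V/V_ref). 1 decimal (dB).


V/V_ref = 178 / 67 = 2.656716
log10(2.656716) = 0.424345
20 * 0.424345 = 8.4869
L = 74 + 8.4869 = 82.5 dB

82.5


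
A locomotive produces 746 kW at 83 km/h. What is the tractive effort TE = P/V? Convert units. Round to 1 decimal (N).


Convert: P = 746 kW = 746000 W
V = 83 / 3.6 = 23.0556 m/s
TE = 746000 / 23.0556
TE = 32356.6 N

32356.6


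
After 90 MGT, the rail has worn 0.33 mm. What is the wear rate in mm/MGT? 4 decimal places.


Wear rate = total wear / cumulative tonnage
Rate = 0.33 / 90
Rate = 0.0037 mm/MGT

0.0037


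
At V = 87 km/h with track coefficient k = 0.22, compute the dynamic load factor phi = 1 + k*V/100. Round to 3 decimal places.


phi = 1 + k * V / 100
phi = 1 + 0.22 * 87 / 100
phi = 1 + 0.1914
phi = 1.191

1.191


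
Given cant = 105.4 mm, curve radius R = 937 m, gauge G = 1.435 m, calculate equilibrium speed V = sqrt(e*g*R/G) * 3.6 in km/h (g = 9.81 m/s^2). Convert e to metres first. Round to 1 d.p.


Convert cant: e = 105.4 mm = 0.1054 m
V_ms = sqrt(0.1054 * 9.81 * 937 / 1.435)
V_ms = sqrt(675.145392) = 25.9836 m/s
V = 25.9836 * 3.6 = 93.5 km/h

93.5


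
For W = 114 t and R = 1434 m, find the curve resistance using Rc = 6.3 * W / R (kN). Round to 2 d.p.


Rc = 6.3 * W / R
Rc = 6.3 * 114 / 1434
Rc = 718.2 / 1434
Rc = 0.50 kN

0.50


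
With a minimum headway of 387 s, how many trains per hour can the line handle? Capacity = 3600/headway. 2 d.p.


Capacity = 3600 / headway
Capacity = 3600 / 387
Capacity = 9.30 trains/hour

9.30


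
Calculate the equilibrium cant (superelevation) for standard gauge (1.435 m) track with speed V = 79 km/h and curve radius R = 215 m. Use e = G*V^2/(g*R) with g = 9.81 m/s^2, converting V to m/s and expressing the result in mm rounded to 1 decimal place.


Convert speed: V = 79 / 3.6 = 21.9444 m/s
Apply formula: e = 1.435 * 21.9444^2 / (9.81 * 215)
e = 1.435 * 481.5586 / 2109.15
e = 0.327638 m = 327.6 mm

327.6


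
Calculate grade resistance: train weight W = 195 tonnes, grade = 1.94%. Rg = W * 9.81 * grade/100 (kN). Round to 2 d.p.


Rg = W * 9.81 * grade / 100
Rg = 195 * 9.81 * 1.94 / 100
Rg = 1912.95 * 0.0194
Rg = 37.11 kN

37.11


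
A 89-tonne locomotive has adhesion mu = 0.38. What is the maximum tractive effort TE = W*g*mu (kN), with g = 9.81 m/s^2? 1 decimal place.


TE_max = W * g * mu
TE_max = 89 * 9.81 * 0.38
TE_max = 873.09 * 0.38
TE_max = 331.8 kN

331.8


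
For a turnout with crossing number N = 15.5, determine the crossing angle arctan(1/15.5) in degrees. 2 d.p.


1/N = 1/15.5 = 0.064516
angle = arctan(0.064516) = 0.064427 rad
angle = 0.064427 * 180/pi = 3.69 degrees

3.69


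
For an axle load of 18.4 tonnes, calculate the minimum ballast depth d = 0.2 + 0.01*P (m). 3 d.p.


d = 0.2 + 0.01 * 18.4
d = 0.2 + 0.184
d = 0.384 m

0.384


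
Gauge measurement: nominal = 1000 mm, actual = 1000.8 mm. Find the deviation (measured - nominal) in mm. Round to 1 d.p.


Deviation = measured - nominal
Deviation = 1000.8 - 1000
Deviation = 0.8 mm

0.8


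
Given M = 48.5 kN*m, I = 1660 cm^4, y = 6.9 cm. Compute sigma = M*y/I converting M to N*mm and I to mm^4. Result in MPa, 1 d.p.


Convert units:
M = 48.5 kN*m = 48500000 N*mm
y = 6.9 cm = 69 mm
I = 1660 cm^4 = 16600000 mm^4
sigma = 48500000 * 69 / 16600000
sigma = 201.6 MPa

201.6


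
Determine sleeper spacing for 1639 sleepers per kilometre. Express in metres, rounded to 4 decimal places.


Spacing = 1000 m / number of sleepers
Spacing = 1000 / 1639
Spacing = 0.6101 m

0.6101


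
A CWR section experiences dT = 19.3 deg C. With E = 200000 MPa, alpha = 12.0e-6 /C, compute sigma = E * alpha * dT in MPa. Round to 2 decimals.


sigma = E * alpha * dT
sigma = 200000 * 12.0e-6 * 19.3
sigma = 2.4 * 19.3
sigma = 46.32 MPa

46.32


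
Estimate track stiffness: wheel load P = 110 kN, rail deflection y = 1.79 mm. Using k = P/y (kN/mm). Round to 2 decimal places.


Track stiffness k = P / y
k = 110 / 1.79
k = 61.45 kN/mm

61.45


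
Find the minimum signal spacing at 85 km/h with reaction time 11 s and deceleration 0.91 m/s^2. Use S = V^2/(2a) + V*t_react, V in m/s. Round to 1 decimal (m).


V = 85 / 3.6 = 23.6111 m/s
Braking distance = 23.6111^2 / (2*0.91) = 306.3102 m
Sighting distance = 23.6111 * 11 = 259.7222 m
S = 306.3102 + 259.7222 = 566.0 m

566.0


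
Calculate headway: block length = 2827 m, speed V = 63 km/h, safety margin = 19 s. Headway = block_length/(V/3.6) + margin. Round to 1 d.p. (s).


V = 63 / 3.6 = 17.5 m/s
Block traversal time = 2827 / 17.5 = 161.5429 s
Headway = 161.5429 + 19
Headway = 180.5 s

180.5


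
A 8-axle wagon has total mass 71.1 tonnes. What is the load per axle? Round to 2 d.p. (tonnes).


Load per axle = total weight / number of axles
Load = 71.1 / 8
Load = 8.89 tonnes

8.89


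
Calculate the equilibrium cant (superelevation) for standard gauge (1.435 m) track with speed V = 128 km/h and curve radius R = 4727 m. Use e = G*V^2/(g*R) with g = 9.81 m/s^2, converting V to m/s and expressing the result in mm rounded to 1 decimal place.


Convert speed: V = 128 / 3.6 = 35.5556 m/s
Apply formula: e = 1.435 * 35.5556^2 / (9.81 * 4727)
e = 1.435 * 1264.1975 / 46371.87
e = 0.039121 m = 39.1 mm

39.1


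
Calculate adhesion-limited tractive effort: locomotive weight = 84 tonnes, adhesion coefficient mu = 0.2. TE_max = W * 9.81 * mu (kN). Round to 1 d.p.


TE_max = W * g * mu
TE_max = 84 * 9.81 * 0.2
TE_max = 824.04 * 0.2
TE_max = 164.8 kN

164.8


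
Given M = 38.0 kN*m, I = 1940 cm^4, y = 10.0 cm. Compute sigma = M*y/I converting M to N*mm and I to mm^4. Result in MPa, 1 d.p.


Convert units:
M = 38.0 kN*m = 38000000 N*mm
y = 10.0 cm = 100 mm
I = 1940 cm^4 = 19400000 mm^4
sigma = 38000000 * 100 / 19400000
sigma = 195.9 MPa

195.9


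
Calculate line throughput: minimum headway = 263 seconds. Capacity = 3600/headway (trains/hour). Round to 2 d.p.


Capacity = 3600 / headway
Capacity = 3600 / 263
Capacity = 13.69 trains/hour

13.69


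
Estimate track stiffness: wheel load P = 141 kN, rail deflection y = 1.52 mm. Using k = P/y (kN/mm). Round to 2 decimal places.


Track stiffness k = P / y
k = 141 / 1.52
k = 92.76 kN/mm

92.76


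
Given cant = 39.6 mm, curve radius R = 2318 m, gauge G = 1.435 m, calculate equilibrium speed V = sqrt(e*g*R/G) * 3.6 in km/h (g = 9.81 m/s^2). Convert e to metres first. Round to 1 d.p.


Convert cant: e = 39.6 mm = 0.0396 m
V_ms = sqrt(0.0396 * 9.81 * 2318 / 1.435)
V_ms = sqrt(627.51733) = 25.0503 m/s
V = 25.0503 * 3.6 = 90.2 km/h

90.2


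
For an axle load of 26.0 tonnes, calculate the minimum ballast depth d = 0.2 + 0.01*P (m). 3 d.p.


d = 0.2 + 0.01 * 26.0
d = 0.2 + 0.26
d = 0.460 m

0.460


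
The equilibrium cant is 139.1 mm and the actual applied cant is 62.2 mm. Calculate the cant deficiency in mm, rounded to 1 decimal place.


Cant deficiency = equilibrium cant - actual cant
CD = 139.1 - 62.2
CD = 76.9 mm

76.9


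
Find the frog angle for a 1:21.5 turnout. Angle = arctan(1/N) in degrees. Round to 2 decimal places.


1/N = 1/21.5 = 0.046512
angle = arctan(0.046512) = 0.046478 rad
angle = 0.046478 * 180/pi = 2.66 degrees

2.66


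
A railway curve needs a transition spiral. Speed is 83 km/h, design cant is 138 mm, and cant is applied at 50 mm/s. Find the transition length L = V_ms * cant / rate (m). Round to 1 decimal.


Convert speed: V = 83 / 3.6 = 23.0556 m/s
L = 23.0556 * 138 / 50
L = 3181.6667 / 50
L = 63.6 m

63.6


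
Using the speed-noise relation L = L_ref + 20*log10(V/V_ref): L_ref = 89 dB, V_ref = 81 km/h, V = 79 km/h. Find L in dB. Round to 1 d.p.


V/V_ref = 79 / 81 = 0.975309
log10(0.975309) = -0.010858
20 * -0.010858 = -0.2172
L = 89 + -0.2172 = 88.8 dB

88.8


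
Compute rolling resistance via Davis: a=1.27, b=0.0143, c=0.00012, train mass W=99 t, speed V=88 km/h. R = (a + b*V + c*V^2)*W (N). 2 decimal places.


b*V = 0.0143 * 88 = 1.2584
c*V^2 = 0.00012 * 7744 = 0.92928
R_per_t = 1.27 + 1.2584 + 0.92928 = 3.45768 N/t
R_total = 3.45768 * 99 = 342.31 N

342.31


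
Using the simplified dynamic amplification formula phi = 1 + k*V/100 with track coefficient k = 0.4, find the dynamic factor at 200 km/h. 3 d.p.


phi = 1 + k * V / 100
phi = 1 + 0.4 * 200 / 100
phi = 1 + 0.8
phi = 1.800

1.800


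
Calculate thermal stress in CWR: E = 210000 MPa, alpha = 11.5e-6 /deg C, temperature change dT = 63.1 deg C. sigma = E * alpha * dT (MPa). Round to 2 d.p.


sigma = E * alpha * dT
sigma = 210000 * 11.5e-6 * 63.1
sigma = 2.415 * 63.1
sigma = 152.39 MPa

152.39


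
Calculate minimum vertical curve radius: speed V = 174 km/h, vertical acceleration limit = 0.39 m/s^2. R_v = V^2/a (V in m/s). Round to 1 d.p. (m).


Convert speed: V = 174 / 3.6 = 48.3333 m/s
V^2 = 2336.1111 m^2/s^2
R_v = 2336.1111 / 0.39
R_v = 5990.0 m

5990.0


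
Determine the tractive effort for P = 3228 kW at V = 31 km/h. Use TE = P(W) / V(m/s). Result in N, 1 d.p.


Convert: P = 3228 kW = 3228000 W
V = 31 / 3.6 = 8.6111 m/s
TE = 3228000 / 8.6111
TE = 374864.5 N

374864.5


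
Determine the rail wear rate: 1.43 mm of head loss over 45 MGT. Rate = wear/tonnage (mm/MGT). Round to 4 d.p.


Wear rate = total wear / cumulative tonnage
Rate = 1.43 / 45
Rate = 0.0318 mm/MGT

0.0318


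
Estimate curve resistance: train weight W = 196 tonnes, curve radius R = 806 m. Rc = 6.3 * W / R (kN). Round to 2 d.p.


Rc = 6.3 * W / R
Rc = 6.3 * 196 / 806
Rc = 1234.8 / 806
Rc = 1.53 kN

1.53


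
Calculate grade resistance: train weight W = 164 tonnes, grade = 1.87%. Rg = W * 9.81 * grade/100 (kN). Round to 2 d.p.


Rg = W * 9.81 * grade / 100
Rg = 164 * 9.81 * 1.87 / 100
Rg = 1608.84 * 0.0187
Rg = 30.09 kN

30.09


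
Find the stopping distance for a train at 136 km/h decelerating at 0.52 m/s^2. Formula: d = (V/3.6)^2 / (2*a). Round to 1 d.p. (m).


Convert speed: V = 136 / 3.6 = 37.7778 m/s
V^2 = 1427.1605
d = 1427.1605 / (2 * 0.52)
d = 1427.1605 / 1.04
d = 1372.3 m

1372.3


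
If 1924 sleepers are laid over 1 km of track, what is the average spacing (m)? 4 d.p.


Spacing = 1000 m / number of sleepers
Spacing = 1000 / 1924
Spacing = 0.5198 m

0.5198


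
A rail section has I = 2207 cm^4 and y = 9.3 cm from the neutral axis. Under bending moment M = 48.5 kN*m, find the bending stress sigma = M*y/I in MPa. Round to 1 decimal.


Convert units:
M = 48.5 kN*m = 48500000 N*mm
y = 9.3 cm = 93 mm
I = 2207 cm^4 = 22070000 mm^4
sigma = 48500000 * 93 / 22070000
sigma = 204.4 MPa

204.4


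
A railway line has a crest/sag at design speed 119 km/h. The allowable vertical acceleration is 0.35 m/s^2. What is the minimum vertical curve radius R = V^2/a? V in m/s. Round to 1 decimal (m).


Convert speed: V = 119 / 3.6 = 33.0556 m/s
V^2 = 1092.6698 m^2/s^2
R_v = 1092.6698 / 0.35
R_v = 3121.9 m

3121.9


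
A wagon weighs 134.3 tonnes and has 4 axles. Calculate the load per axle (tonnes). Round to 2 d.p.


Load per axle = total weight / number of axles
Load = 134.3 / 4
Load = 33.58 tonnes

33.58


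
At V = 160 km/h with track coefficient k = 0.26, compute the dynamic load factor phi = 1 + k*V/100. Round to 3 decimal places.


phi = 1 + k * V / 100
phi = 1 + 0.26 * 160 / 100
phi = 1 + 0.416
phi = 1.416

1.416


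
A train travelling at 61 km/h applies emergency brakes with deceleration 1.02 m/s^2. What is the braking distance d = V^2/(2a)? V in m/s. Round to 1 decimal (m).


Convert speed: V = 61 / 3.6 = 16.9444 m/s
V^2 = 287.1142
d = 287.1142 / (2 * 1.02)
d = 287.1142 / 2.04
d = 140.7 m

140.7


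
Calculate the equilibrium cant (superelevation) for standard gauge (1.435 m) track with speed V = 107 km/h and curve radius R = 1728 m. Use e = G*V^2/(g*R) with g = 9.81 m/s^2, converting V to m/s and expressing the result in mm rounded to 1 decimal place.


Convert speed: V = 107 / 3.6 = 29.7222 m/s
Apply formula: e = 1.435 * 29.7222^2 / (9.81 * 1728)
e = 1.435 * 883.4105 / 16951.68
e = 0.074783 m = 74.8 mm

74.8


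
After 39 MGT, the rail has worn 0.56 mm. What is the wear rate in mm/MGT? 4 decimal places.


Wear rate = total wear / cumulative tonnage
Rate = 0.56 / 39
Rate = 0.0144 mm/MGT

0.0144


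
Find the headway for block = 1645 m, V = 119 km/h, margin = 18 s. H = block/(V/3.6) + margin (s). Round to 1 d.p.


V = 119 / 3.6 = 33.0556 m/s
Block traversal time = 1645 / 33.0556 = 49.7647 s
Headway = 49.7647 + 18
Headway = 67.8 s

67.8


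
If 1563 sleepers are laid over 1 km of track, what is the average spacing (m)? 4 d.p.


Spacing = 1000 m / number of sleepers
Spacing = 1000 / 1563
Spacing = 0.6398 m

0.6398


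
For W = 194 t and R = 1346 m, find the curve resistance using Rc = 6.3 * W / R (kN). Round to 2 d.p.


Rc = 6.3 * W / R
Rc = 6.3 * 194 / 1346
Rc = 1222.2 / 1346
Rc = 0.91 kN

0.91


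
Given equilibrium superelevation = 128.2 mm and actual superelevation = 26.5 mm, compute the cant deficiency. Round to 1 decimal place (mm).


Cant deficiency = equilibrium cant - actual cant
CD = 128.2 - 26.5
CD = 101.7 mm

101.7


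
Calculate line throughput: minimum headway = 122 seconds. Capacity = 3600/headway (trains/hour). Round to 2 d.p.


Capacity = 3600 / headway
Capacity = 3600 / 122
Capacity = 29.51 trains/hour

29.51


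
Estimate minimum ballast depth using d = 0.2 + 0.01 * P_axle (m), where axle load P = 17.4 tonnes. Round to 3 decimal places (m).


d = 0.2 + 0.01 * 17.4
d = 0.2 + 0.174
d = 0.374 m

0.374


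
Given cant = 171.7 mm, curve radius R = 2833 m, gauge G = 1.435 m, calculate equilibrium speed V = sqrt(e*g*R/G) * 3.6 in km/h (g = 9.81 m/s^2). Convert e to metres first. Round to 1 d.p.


Convert cant: e = 171.7 mm = 0.1717 m
V_ms = sqrt(0.1717 * 9.81 * 2833 / 1.435)
V_ms = sqrt(3325.32407) = 57.6656 m/s
V = 57.6656 * 3.6 = 207.6 km/h

207.6


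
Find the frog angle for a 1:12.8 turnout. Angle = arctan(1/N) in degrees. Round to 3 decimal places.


1/N = 1/12.8 = 0.078125
angle = arctan(0.078125) = 0.077967 rad
angle = 0.077967 * 180/pi = 4.467 degrees

4.467


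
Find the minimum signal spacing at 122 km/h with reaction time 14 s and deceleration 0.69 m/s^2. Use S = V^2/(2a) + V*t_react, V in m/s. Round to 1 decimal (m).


V = 122 / 3.6 = 33.8889 m/s
Braking distance = 33.8889^2 / (2*0.69) = 832.2151 m
Sighting distance = 33.8889 * 14 = 474.4444 m
S = 832.2151 + 474.4444 = 1306.7 m

1306.7


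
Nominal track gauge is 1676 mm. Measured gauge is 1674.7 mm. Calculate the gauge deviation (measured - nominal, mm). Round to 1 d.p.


Deviation = measured - nominal
Deviation = 1674.7 - 1676
Deviation = -1.3 mm

-1.3


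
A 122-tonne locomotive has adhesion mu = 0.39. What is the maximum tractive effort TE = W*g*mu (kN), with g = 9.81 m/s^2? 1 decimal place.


TE_max = W * g * mu
TE_max = 122 * 9.81 * 0.39
TE_max = 1196.82 * 0.39
TE_max = 466.8 kN

466.8


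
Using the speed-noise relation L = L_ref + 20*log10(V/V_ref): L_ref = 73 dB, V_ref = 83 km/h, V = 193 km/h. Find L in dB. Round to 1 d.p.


V/V_ref = 193 / 83 = 2.325301
log10(2.325301) = 0.366479
20 * 0.366479 = 7.3296
L = 73 + 7.3296 = 80.3 dB

80.3


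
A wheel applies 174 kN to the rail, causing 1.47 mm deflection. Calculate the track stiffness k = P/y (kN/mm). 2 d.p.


Track stiffness k = P / y
k = 174 / 1.47
k = 118.37 kN/mm

118.37


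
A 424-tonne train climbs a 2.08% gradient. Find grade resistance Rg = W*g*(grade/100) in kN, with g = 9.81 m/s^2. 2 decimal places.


Rg = W * 9.81 * grade / 100
Rg = 424 * 9.81 * 2.08 / 100
Rg = 4159.44 * 0.0208
Rg = 86.52 kN

86.52


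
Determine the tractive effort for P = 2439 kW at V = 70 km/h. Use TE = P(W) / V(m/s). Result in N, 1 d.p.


Convert: P = 2439 kW = 2439000 W
V = 70 / 3.6 = 19.4444 m/s
TE = 2439000 / 19.4444
TE = 125434.3 N

125434.3


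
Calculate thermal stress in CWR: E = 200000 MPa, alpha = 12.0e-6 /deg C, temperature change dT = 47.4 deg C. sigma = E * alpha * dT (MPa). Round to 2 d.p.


sigma = E * alpha * dT
sigma = 200000 * 12.0e-6 * 47.4
sigma = 2.4 * 47.4
sigma = 113.76 MPa

113.76


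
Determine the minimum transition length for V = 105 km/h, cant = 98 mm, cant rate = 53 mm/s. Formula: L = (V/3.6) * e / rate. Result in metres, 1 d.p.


Convert speed: V = 105 / 3.6 = 29.1667 m/s
L = 29.1667 * 98 / 53
L = 2858.3333 / 53
L = 53.9 m

53.9


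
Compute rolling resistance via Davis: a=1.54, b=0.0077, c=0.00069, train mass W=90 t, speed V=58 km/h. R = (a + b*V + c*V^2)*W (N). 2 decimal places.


b*V = 0.0077 * 58 = 0.4466
c*V^2 = 0.00069 * 3364 = 2.32116
R_per_t = 1.54 + 0.4466 + 2.32116 = 4.30776 N/t
R_total = 4.30776 * 90 = 387.70 N

387.70


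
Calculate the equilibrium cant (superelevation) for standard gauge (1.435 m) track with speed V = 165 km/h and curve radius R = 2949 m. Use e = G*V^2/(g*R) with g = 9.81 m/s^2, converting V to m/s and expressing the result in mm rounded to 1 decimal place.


Convert speed: V = 165 / 3.6 = 45.8333 m/s
Apply formula: e = 1.435 * 45.8333^2 / (9.81 * 2949)
e = 1.435 * 2100.6944 / 28929.69
e = 0.104201 m = 104.2 mm

104.2


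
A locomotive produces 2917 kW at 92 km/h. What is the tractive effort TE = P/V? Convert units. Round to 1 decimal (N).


Convert: P = 2917 kW = 2917000 W
V = 92 / 3.6 = 25.5556 m/s
TE = 2917000 / 25.5556
TE = 114143.5 N

114143.5


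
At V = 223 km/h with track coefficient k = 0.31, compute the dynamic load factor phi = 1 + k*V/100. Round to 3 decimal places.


phi = 1 + k * V / 100
phi = 1 + 0.31 * 223 / 100
phi = 1 + 0.6913
phi = 1.691

1.691


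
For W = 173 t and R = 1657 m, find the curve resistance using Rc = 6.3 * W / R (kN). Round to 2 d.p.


Rc = 6.3 * W / R
Rc = 6.3 * 173 / 1657
Rc = 1089.9 / 1657
Rc = 0.66 kN

0.66


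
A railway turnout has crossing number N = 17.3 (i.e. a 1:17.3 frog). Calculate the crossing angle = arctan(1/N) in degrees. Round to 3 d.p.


1/N = 1/17.3 = 0.057803
angle = arctan(0.057803) = 0.057739 rad
angle = 0.057739 * 180/pi = 3.308 degrees

3.308


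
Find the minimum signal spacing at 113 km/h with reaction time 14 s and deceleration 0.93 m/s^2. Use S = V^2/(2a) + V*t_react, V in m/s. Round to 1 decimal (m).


V = 113 / 3.6 = 31.3889 m/s
Braking distance = 31.3889^2 / (2*0.93) = 529.7109 m
Sighting distance = 31.3889 * 14 = 439.4444 m
S = 529.7109 + 439.4444 = 969.2 m

969.2


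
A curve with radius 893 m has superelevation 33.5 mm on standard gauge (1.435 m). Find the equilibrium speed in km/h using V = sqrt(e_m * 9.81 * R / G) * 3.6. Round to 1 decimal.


Convert cant: e = 33.5 mm = 0.0335 m
V_ms = sqrt(0.0335 * 9.81 * 893 / 1.435)
V_ms = sqrt(204.509446) = 14.3007 m/s
V = 14.3007 * 3.6 = 51.5 km/h

51.5


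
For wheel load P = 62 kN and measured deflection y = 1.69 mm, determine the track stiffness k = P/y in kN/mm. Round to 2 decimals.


Track stiffness k = P / y
k = 62 / 1.69
k = 36.69 kN/mm

36.69


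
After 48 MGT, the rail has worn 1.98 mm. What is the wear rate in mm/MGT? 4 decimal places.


Wear rate = total wear / cumulative tonnage
Rate = 1.98 / 48
Rate = 0.0413 mm/MGT

0.0413


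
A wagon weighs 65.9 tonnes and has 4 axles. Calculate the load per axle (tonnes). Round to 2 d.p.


Load per axle = total weight / number of axles
Load = 65.9 / 4
Load = 16.48 tonnes

16.48


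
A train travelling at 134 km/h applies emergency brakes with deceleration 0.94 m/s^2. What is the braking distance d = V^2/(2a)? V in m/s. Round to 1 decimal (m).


Convert speed: V = 134 / 3.6 = 37.2222 m/s
V^2 = 1385.4938
d = 1385.4938 / (2 * 0.94)
d = 1385.4938 / 1.88
d = 737.0 m

737.0


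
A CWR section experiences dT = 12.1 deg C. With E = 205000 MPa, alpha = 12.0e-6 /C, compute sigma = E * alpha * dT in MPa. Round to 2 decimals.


sigma = E * alpha * dT
sigma = 205000 * 12.0e-6 * 12.1
sigma = 2.46 * 12.1
sigma = 29.77 MPa

29.77


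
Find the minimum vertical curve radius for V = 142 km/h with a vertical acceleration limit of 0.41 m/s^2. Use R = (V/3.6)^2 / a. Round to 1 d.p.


Convert speed: V = 142 / 3.6 = 39.4444 m/s
V^2 = 1555.8642 m^2/s^2
R_v = 1555.8642 / 0.41
R_v = 3794.8 m

3794.8


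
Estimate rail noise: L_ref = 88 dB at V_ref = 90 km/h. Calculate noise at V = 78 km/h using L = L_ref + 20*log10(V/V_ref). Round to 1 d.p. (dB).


V/V_ref = 78 / 90 = 0.866667
log10(0.866667) = -0.062148
20 * -0.062148 = -1.243
L = 88 + -1.243 = 86.8 dB

86.8


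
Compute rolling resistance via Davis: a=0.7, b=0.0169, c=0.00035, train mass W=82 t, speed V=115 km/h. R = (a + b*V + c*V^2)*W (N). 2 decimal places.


b*V = 0.0169 * 115 = 1.9435
c*V^2 = 0.00035 * 13225 = 4.62875
R_per_t = 0.7 + 1.9435 + 4.62875 = 7.27225 N/t
R_total = 7.27225 * 82 = 596.32 N

596.32


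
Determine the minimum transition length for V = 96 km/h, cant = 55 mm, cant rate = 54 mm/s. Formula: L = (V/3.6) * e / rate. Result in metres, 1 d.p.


Convert speed: V = 96 / 3.6 = 26.6667 m/s
L = 26.6667 * 55 / 54
L = 1466.6667 / 54
L = 27.2 m

27.2


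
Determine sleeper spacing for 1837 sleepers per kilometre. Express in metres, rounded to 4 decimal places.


Spacing = 1000 m / number of sleepers
Spacing = 1000 / 1837
Spacing = 0.5444 m

0.5444


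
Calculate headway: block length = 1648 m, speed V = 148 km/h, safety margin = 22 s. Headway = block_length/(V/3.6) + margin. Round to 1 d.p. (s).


V = 148 / 3.6 = 41.1111 m/s
Block traversal time = 1648 / 41.1111 = 40.0865 s
Headway = 40.0865 + 22
Headway = 62.1 s

62.1


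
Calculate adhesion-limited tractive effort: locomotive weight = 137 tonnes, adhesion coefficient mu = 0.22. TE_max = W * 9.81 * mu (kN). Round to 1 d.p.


TE_max = W * g * mu
TE_max = 137 * 9.81 * 0.22
TE_max = 1343.97 * 0.22
TE_max = 295.7 kN

295.7


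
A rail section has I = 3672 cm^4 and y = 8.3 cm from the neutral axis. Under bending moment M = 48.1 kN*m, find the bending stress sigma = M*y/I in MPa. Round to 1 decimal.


Convert units:
M = 48.1 kN*m = 48100000 N*mm
y = 8.3 cm = 83 mm
I = 3672 cm^4 = 36720000 mm^4
sigma = 48100000 * 83 / 36720000
sigma = 108.7 MPa

108.7


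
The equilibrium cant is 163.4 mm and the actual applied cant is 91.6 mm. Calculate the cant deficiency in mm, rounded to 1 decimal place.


Cant deficiency = equilibrium cant - actual cant
CD = 163.4 - 91.6
CD = 71.8 mm

71.8


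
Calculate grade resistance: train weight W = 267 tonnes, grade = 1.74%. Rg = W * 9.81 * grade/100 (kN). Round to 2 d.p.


Rg = W * 9.81 * grade / 100
Rg = 267 * 9.81 * 1.74 / 100
Rg = 2619.27 * 0.0174
Rg = 45.58 kN

45.58


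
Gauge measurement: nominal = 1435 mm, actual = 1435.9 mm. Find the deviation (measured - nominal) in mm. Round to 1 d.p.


Deviation = measured - nominal
Deviation = 1435.9 - 1435
Deviation = 0.9 mm

0.9


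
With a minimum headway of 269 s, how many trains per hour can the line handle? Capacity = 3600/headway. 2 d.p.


Capacity = 3600 / headway
Capacity = 3600 / 269
Capacity = 13.38 trains/hour

13.38


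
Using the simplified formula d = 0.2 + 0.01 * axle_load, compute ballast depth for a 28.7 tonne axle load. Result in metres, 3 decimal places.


d = 0.2 + 0.01 * 28.7
d = 0.2 + 0.287
d = 0.487 m

0.487


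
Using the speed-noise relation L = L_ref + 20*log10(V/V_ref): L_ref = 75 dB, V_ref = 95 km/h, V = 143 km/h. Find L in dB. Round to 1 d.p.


V/V_ref = 143 / 95 = 1.505263
log10(1.505263) = 0.177612
20 * 0.177612 = 3.5522
L = 75 + 3.5522 = 78.6 dB

78.6


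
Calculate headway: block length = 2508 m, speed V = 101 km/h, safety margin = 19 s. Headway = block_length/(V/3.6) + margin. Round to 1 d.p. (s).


V = 101 / 3.6 = 28.0556 m/s
Block traversal time = 2508 / 28.0556 = 89.3941 s
Headway = 89.3941 + 19
Headway = 108.4 s

108.4


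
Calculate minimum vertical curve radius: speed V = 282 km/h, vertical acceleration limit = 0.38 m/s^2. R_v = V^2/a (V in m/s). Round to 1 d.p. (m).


Convert speed: V = 282 / 3.6 = 78.3333 m/s
V^2 = 6136.1111 m^2/s^2
R_v = 6136.1111 / 0.38
R_v = 16147.7 m

16147.7


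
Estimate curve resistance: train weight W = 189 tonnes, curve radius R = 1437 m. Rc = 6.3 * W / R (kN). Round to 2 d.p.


Rc = 6.3 * W / R
Rc = 6.3 * 189 / 1437
Rc = 1190.7 / 1437
Rc = 0.83 kN

0.83


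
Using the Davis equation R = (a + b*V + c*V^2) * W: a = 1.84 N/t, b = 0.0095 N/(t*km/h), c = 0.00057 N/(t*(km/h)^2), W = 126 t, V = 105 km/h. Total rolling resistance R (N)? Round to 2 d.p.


b*V = 0.0095 * 105 = 0.9975
c*V^2 = 0.00057 * 11025 = 6.28425
R_per_t = 1.84 + 0.9975 + 6.28425 = 9.12175 N/t
R_total = 9.12175 * 126 = 1149.34 N

1149.34


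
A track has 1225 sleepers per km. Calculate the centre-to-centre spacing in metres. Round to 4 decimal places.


Spacing = 1000 m / number of sleepers
Spacing = 1000 / 1225
Spacing = 0.8163 m

0.8163


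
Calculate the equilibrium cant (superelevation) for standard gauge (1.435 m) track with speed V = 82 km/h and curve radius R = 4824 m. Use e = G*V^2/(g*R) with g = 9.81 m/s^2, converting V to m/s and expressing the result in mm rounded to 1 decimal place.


Convert speed: V = 82 / 3.6 = 22.7778 m/s
Apply formula: e = 1.435 * 22.7778^2 / (9.81 * 4824)
e = 1.435 * 518.8272 / 47323.44
e = 0.015733 m = 15.7 mm

15.7


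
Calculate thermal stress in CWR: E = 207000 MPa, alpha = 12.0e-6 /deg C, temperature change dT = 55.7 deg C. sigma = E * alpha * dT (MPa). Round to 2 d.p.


sigma = E * alpha * dT
sigma = 207000 * 12.0e-6 * 55.7
sigma = 2.484 * 55.7
sigma = 138.36 MPa

138.36


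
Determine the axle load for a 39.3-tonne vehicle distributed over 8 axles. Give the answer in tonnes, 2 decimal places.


Load per axle = total weight / number of axles
Load = 39.3 / 8
Load = 4.91 tonnes

4.91


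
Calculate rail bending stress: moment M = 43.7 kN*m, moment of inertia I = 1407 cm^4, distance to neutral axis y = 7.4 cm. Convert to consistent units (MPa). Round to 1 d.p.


Convert units:
M = 43.7 kN*m = 43700000 N*mm
y = 7.4 cm = 74 mm
I = 1407 cm^4 = 14070000 mm^4
sigma = 43700000 * 74 / 14070000
sigma = 229.8 MPa

229.8


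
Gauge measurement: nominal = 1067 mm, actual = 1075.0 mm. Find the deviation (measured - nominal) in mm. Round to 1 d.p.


Deviation = measured - nominal
Deviation = 1075.0 - 1067
Deviation = 8.0 mm

8.0


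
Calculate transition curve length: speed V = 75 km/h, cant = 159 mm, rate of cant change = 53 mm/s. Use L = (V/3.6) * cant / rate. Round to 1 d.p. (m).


Convert speed: V = 75 / 3.6 = 20.8333 m/s
L = 20.8333 * 159 / 53
L = 3312.5 / 53
L = 62.5 m

62.5


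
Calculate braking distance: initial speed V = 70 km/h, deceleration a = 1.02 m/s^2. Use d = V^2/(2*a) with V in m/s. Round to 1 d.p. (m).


Convert speed: V = 70 / 3.6 = 19.4444 m/s
V^2 = 378.0864
d = 378.0864 / (2 * 1.02)
d = 378.0864 / 2.04
d = 185.3 m

185.3


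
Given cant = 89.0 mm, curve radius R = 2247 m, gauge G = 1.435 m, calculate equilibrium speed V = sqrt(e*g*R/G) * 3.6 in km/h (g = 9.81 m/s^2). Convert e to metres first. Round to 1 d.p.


Convert cant: e = 89.0 mm = 0.0890 m
V_ms = sqrt(0.0890 * 9.81 * 2247 / 1.435)
V_ms = sqrt(1367.131171) = 36.9747 m/s
V = 36.9747 * 3.6 = 133.1 km/h

133.1


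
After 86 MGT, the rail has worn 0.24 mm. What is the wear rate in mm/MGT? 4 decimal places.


Wear rate = total wear / cumulative tonnage
Rate = 0.24 / 86
Rate = 0.0028 mm/MGT

0.0028


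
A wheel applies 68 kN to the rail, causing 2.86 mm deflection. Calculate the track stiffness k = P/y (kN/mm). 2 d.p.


Track stiffness k = P / y
k = 68 / 2.86
k = 23.78 kN/mm

23.78


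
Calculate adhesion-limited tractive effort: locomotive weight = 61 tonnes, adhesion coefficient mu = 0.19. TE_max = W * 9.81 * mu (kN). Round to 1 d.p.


TE_max = W * g * mu
TE_max = 61 * 9.81 * 0.19
TE_max = 598.41 * 0.19
TE_max = 113.7 kN

113.7


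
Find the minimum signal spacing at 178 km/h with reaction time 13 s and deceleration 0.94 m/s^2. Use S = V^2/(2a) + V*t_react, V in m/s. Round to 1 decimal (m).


V = 178 / 3.6 = 49.4444 m/s
Braking distance = 49.4444^2 / (2*0.94) = 1300.4006 m
Sighting distance = 49.4444 * 13 = 642.7778 m
S = 1300.4006 + 642.7778 = 1943.2 m

1943.2


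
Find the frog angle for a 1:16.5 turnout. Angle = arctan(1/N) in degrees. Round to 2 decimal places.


1/N = 1/16.5 = 0.060606
angle = arctan(0.060606) = 0.060532 rad
angle = 0.060532 * 180/pi = 3.47 degrees

3.47


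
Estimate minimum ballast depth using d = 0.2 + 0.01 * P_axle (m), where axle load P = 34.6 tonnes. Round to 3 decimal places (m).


d = 0.2 + 0.01 * 34.6
d = 0.2 + 0.346
d = 0.546 m

0.546
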